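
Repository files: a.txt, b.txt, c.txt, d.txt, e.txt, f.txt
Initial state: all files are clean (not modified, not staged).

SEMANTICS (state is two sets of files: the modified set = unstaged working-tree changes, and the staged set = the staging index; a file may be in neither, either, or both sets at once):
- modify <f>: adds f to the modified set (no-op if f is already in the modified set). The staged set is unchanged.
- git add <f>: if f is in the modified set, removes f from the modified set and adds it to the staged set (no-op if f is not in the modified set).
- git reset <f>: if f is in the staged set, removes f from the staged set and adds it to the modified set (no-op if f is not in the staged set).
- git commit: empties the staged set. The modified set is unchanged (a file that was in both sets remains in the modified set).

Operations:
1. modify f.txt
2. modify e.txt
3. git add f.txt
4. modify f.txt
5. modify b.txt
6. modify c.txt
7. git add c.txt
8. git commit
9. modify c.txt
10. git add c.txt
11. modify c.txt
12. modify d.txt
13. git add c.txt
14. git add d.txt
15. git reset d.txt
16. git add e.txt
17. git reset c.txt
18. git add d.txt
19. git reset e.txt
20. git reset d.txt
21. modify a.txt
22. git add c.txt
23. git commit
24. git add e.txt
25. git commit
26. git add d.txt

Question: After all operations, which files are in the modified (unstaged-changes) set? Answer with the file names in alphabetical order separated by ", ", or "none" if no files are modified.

Answer: a.txt, b.txt, f.txt

Derivation:
After op 1 (modify f.txt): modified={f.txt} staged={none}
After op 2 (modify e.txt): modified={e.txt, f.txt} staged={none}
After op 3 (git add f.txt): modified={e.txt} staged={f.txt}
After op 4 (modify f.txt): modified={e.txt, f.txt} staged={f.txt}
After op 5 (modify b.txt): modified={b.txt, e.txt, f.txt} staged={f.txt}
After op 6 (modify c.txt): modified={b.txt, c.txt, e.txt, f.txt} staged={f.txt}
After op 7 (git add c.txt): modified={b.txt, e.txt, f.txt} staged={c.txt, f.txt}
After op 8 (git commit): modified={b.txt, e.txt, f.txt} staged={none}
After op 9 (modify c.txt): modified={b.txt, c.txt, e.txt, f.txt} staged={none}
After op 10 (git add c.txt): modified={b.txt, e.txt, f.txt} staged={c.txt}
After op 11 (modify c.txt): modified={b.txt, c.txt, e.txt, f.txt} staged={c.txt}
After op 12 (modify d.txt): modified={b.txt, c.txt, d.txt, e.txt, f.txt} staged={c.txt}
After op 13 (git add c.txt): modified={b.txt, d.txt, e.txt, f.txt} staged={c.txt}
After op 14 (git add d.txt): modified={b.txt, e.txt, f.txt} staged={c.txt, d.txt}
After op 15 (git reset d.txt): modified={b.txt, d.txt, e.txt, f.txt} staged={c.txt}
After op 16 (git add e.txt): modified={b.txt, d.txt, f.txt} staged={c.txt, e.txt}
After op 17 (git reset c.txt): modified={b.txt, c.txt, d.txt, f.txt} staged={e.txt}
After op 18 (git add d.txt): modified={b.txt, c.txt, f.txt} staged={d.txt, e.txt}
After op 19 (git reset e.txt): modified={b.txt, c.txt, e.txt, f.txt} staged={d.txt}
After op 20 (git reset d.txt): modified={b.txt, c.txt, d.txt, e.txt, f.txt} staged={none}
After op 21 (modify a.txt): modified={a.txt, b.txt, c.txt, d.txt, e.txt, f.txt} staged={none}
After op 22 (git add c.txt): modified={a.txt, b.txt, d.txt, e.txt, f.txt} staged={c.txt}
After op 23 (git commit): modified={a.txt, b.txt, d.txt, e.txt, f.txt} staged={none}
After op 24 (git add e.txt): modified={a.txt, b.txt, d.txt, f.txt} staged={e.txt}
After op 25 (git commit): modified={a.txt, b.txt, d.txt, f.txt} staged={none}
After op 26 (git add d.txt): modified={a.txt, b.txt, f.txt} staged={d.txt}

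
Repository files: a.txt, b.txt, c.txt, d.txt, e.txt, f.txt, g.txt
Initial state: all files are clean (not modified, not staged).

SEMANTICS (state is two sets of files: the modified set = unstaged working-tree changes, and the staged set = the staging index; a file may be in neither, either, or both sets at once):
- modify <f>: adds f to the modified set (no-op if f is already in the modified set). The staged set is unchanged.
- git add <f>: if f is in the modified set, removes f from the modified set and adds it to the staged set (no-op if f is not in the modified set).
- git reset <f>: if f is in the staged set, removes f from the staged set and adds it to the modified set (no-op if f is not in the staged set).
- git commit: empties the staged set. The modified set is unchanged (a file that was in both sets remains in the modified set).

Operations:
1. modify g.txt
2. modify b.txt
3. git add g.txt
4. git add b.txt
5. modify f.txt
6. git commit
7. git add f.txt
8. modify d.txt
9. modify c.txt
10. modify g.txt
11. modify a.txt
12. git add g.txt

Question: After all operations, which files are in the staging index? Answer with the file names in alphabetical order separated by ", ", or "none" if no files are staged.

After op 1 (modify g.txt): modified={g.txt} staged={none}
After op 2 (modify b.txt): modified={b.txt, g.txt} staged={none}
After op 3 (git add g.txt): modified={b.txt} staged={g.txt}
After op 4 (git add b.txt): modified={none} staged={b.txt, g.txt}
After op 5 (modify f.txt): modified={f.txt} staged={b.txt, g.txt}
After op 6 (git commit): modified={f.txt} staged={none}
After op 7 (git add f.txt): modified={none} staged={f.txt}
After op 8 (modify d.txt): modified={d.txt} staged={f.txt}
After op 9 (modify c.txt): modified={c.txt, d.txt} staged={f.txt}
After op 10 (modify g.txt): modified={c.txt, d.txt, g.txt} staged={f.txt}
After op 11 (modify a.txt): modified={a.txt, c.txt, d.txt, g.txt} staged={f.txt}
After op 12 (git add g.txt): modified={a.txt, c.txt, d.txt} staged={f.txt, g.txt}

Answer: f.txt, g.txt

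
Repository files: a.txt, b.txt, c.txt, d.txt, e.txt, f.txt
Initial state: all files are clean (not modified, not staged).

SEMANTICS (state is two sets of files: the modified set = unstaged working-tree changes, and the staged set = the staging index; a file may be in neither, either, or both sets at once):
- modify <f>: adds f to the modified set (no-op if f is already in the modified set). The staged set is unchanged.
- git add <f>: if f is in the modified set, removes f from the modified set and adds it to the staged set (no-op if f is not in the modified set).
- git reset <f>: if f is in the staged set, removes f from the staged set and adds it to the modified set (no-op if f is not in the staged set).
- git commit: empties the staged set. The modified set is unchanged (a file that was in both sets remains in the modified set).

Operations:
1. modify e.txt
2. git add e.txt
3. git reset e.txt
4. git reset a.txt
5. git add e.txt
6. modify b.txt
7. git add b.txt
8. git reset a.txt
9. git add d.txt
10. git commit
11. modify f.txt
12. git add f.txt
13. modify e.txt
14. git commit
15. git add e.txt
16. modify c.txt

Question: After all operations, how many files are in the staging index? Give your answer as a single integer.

Answer: 1

Derivation:
After op 1 (modify e.txt): modified={e.txt} staged={none}
After op 2 (git add e.txt): modified={none} staged={e.txt}
After op 3 (git reset e.txt): modified={e.txt} staged={none}
After op 4 (git reset a.txt): modified={e.txt} staged={none}
After op 5 (git add e.txt): modified={none} staged={e.txt}
After op 6 (modify b.txt): modified={b.txt} staged={e.txt}
After op 7 (git add b.txt): modified={none} staged={b.txt, e.txt}
After op 8 (git reset a.txt): modified={none} staged={b.txt, e.txt}
After op 9 (git add d.txt): modified={none} staged={b.txt, e.txt}
After op 10 (git commit): modified={none} staged={none}
After op 11 (modify f.txt): modified={f.txt} staged={none}
After op 12 (git add f.txt): modified={none} staged={f.txt}
After op 13 (modify e.txt): modified={e.txt} staged={f.txt}
After op 14 (git commit): modified={e.txt} staged={none}
After op 15 (git add e.txt): modified={none} staged={e.txt}
After op 16 (modify c.txt): modified={c.txt} staged={e.txt}
Final staged set: {e.txt} -> count=1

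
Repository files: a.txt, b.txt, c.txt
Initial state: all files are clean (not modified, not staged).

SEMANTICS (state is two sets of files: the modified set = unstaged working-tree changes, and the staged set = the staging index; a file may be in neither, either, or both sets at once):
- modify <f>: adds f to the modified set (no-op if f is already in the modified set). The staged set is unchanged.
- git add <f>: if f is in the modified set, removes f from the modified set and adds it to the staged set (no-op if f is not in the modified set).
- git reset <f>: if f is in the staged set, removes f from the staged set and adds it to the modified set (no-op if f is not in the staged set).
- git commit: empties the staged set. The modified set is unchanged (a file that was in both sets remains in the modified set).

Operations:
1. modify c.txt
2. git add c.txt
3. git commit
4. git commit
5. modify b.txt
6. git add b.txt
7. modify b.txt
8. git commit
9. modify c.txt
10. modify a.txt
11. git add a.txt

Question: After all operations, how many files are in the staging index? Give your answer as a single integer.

After op 1 (modify c.txt): modified={c.txt} staged={none}
After op 2 (git add c.txt): modified={none} staged={c.txt}
After op 3 (git commit): modified={none} staged={none}
After op 4 (git commit): modified={none} staged={none}
After op 5 (modify b.txt): modified={b.txt} staged={none}
After op 6 (git add b.txt): modified={none} staged={b.txt}
After op 7 (modify b.txt): modified={b.txt} staged={b.txt}
After op 8 (git commit): modified={b.txt} staged={none}
After op 9 (modify c.txt): modified={b.txt, c.txt} staged={none}
After op 10 (modify a.txt): modified={a.txt, b.txt, c.txt} staged={none}
After op 11 (git add a.txt): modified={b.txt, c.txt} staged={a.txt}
Final staged set: {a.txt} -> count=1

Answer: 1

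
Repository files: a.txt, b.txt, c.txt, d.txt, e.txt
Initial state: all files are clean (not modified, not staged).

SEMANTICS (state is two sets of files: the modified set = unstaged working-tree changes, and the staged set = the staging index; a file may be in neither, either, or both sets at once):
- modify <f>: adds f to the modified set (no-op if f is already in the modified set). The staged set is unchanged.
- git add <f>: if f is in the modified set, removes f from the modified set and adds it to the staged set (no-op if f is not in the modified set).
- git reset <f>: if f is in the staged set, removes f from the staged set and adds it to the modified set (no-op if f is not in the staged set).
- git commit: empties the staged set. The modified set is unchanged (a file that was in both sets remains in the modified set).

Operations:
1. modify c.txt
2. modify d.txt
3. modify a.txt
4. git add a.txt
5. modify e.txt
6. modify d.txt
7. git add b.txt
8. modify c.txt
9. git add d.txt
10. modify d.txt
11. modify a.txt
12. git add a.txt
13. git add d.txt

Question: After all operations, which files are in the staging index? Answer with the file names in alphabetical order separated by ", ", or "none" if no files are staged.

Answer: a.txt, d.txt

Derivation:
After op 1 (modify c.txt): modified={c.txt} staged={none}
After op 2 (modify d.txt): modified={c.txt, d.txt} staged={none}
After op 3 (modify a.txt): modified={a.txt, c.txt, d.txt} staged={none}
After op 4 (git add a.txt): modified={c.txt, d.txt} staged={a.txt}
After op 5 (modify e.txt): modified={c.txt, d.txt, e.txt} staged={a.txt}
After op 6 (modify d.txt): modified={c.txt, d.txt, e.txt} staged={a.txt}
After op 7 (git add b.txt): modified={c.txt, d.txt, e.txt} staged={a.txt}
After op 8 (modify c.txt): modified={c.txt, d.txt, e.txt} staged={a.txt}
After op 9 (git add d.txt): modified={c.txt, e.txt} staged={a.txt, d.txt}
After op 10 (modify d.txt): modified={c.txt, d.txt, e.txt} staged={a.txt, d.txt}
After op 11 (modify a.txt): modified={a.txt, c.txt, d.txt, e.txt} staged={a.txt, d.txt}
After op 12 (git add a.txt): modified={c.txt, d.txt, e.txt} staged={a.txt, d.txt}
After op 13 (git add d.txt): modified={c.txt, e.txt} staged={a.txt, d.txt}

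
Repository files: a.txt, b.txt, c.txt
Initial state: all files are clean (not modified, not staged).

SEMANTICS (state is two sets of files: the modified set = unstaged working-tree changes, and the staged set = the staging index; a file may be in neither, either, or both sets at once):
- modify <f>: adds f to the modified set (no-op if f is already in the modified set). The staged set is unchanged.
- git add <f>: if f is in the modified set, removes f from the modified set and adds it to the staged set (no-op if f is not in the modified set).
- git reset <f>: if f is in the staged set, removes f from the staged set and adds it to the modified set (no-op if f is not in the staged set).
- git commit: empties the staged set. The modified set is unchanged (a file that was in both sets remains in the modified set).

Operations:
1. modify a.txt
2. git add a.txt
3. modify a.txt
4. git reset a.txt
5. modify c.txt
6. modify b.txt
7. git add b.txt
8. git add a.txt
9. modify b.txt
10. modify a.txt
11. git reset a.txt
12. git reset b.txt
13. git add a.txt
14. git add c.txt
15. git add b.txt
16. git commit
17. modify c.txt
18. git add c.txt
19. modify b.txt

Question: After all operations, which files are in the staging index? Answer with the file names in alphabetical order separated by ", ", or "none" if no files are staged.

Answer: c.txt

Derivation:
After op 1 (modify a.txt): modified={a.txt} staged={none}
After op 2 (git add a.txt): modified={none} staged={a.txt}
After op 3 (modify a.txt): modified={a.txt} staged={a.txt}
After op 4 (git reset a.txt): modified={a.txt} staged={none}
After op 5 (modify c.txt): modified={a.txt, c.txt} staged={none}
After op 6 (modify b.txt): modified={a.txt, b.txt, c.txt} staged={none}
After op 7 (git add b.txt): modified={a.txt, c.txt} staged={b.txt}
After op 8 (git add a.txt): modified={c.txt} staged={a.txt, b.txt}
After op 9 (modify b.txt): modified={b.txt, c.txt} staged={a.txt, b.txt}
After op 10 (modify a.txt): modified={a.txt, b.txt, c.txt} staged={a.txt, b.txt}
After op 11 (git reset a.txt): modified={a.txt, b.txt, c.txt} staged={b.txt}
After op 12 (git reset b.txt): modified={a.txt, b.txt, c.txt} staged={none}
After op 13 (git add a.txt): modified={b.txt, c.txt} staged={a.txt}
After op 14 (git add c.txt): modified={b.txt} staged={a.txt, c.txt}
After op 15 (git add b.txt): modified={none} staged={a.txt, b.txt, c.txt}
After op 16 (git commit): modified={none} staged={none}
After op 17 (modify c.txt): modified={c.txt} staged={none}
After op 18 (git add c.txt): modified={none} staged={c.txt}
After op 19 (modify b.txt): modified={b.txt} staged={c.txt}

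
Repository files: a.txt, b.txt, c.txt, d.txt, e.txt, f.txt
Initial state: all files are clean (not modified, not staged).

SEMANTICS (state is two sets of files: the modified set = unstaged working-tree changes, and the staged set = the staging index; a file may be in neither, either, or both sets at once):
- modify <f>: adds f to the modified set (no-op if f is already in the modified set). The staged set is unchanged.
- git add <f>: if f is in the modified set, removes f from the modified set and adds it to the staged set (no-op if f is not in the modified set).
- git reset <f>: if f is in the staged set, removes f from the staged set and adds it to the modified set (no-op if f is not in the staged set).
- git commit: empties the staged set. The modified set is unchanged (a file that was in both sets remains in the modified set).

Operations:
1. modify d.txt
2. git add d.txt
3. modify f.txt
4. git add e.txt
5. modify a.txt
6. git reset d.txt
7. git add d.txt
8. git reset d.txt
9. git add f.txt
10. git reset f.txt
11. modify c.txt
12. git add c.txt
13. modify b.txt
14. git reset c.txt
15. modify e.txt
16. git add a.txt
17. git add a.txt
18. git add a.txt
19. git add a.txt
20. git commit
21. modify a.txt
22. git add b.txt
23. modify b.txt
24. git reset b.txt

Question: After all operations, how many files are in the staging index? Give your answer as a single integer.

Answer: 0

Derivation:
After op 1 (modify d.txt): modified={d.txt} staged={none}
After op 2 (git add d.txt): modified={none} staged={d.txt}
After op 3 (modify f.txt): modified={f.txt} staged={d.txt}
After op 4 (git add e.txt): modified={f.txt} staged={d.txt}
After op 5 (modify a.txt): modified={a.txt, f.txt} staged={d.txt}
After op 6 (git reset d.txt): modified={a.txt, d.txt, f.txt} staged={none}
After op 7 (git add d.txt): modified={a.txt, f.txt} staged={d.txt}
After op 8 (git reset d.txt): modified={a.txt, d.txt, f.txt} staged={none}
After op 9 (git add f.txt): modified={a.txt, d.txt} staged={f.txt}
After op 10 (git reset f.txt): modified={a.txt, d.txt, f.txt} staged={none}
After op 11 (modify c.txt): modified={a.txt, c.txt, d.txt, f.txt} staged={none}
After op 12 (git add c.txt): modified={a.txt, d.txt, f.txt} staged={c.txt}
After op 13 (modify b.txt): modified={a.txt, b.txt, d.txt, f.txt} staged={c.txt}
After op 14 (git reset c.txt): modified={a.txt, b.txt, c.txt, d.txt, f.txt} staged={none}
After op 15 (modify e.txt): modified={a.txt, b.txt, c.txt, d.txt, e.txt, f.txt} staged={none}
After op 16 (git add a.txt): modified={b.txt, c.txt, d.txt, e.txt, f.txt} staged={a.txt}
After op 17 (git add a.txt): modified={b.txt, c.txt, d.txt, e.txt, f.txt} staged={a.txt}
After op 18 (git add a.txt): modified={b.txt, c.txt, d.txt, e.txt, f.txt} staged={a.txt}
After op 19 (git add a.txt): modified={b.txt, c.txt, d.txt, e.txt, f.txt} staged={a.txt}
After op 20 (git commit): modified={b.txt, c.txt, d.txt, e.txt, f.txt} staged={none}
After op 21 (modify a.txt): modified={a.txt, b.txt, c.txt, d.txt, e.txt, f.txt} staged={none}
After op 22 (git add b.txt): modified={a.txt, c.txt, d.txt, e.txt, f.txt} staged={b.txt}
After op 23 (modify b.txt): modified={a.txt, b.txt, c.txt, d.txt, e.txt, f.txt} staged={b.txt}
After op 24 (git reset b.txt): modified={a.txt, b.txt, c.txt, d.txt, e.txt, f.txt} staged={none}
Final staged set: {none} -> count=0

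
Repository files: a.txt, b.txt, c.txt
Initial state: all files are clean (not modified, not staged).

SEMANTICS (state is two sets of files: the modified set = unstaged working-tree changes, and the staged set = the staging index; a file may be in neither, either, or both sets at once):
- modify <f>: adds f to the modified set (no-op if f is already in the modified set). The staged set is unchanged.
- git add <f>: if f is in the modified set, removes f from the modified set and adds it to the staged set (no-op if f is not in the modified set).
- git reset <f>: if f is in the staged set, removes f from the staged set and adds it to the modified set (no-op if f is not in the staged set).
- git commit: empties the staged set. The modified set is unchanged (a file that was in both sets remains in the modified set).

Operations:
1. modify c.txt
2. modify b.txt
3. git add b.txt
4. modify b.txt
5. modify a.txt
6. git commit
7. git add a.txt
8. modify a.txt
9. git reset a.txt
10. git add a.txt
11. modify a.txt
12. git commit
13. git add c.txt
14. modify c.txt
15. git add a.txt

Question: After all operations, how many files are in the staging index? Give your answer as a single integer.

After op 1 (modify c.txt): modified={c.txt} staged={none}
After op 2 (modify b.txt): modified={b.txt, c.txt} staged={none}
After op 3 (git add b.txt): modified={c.txt} staged={b.txt}
After op 4 (modify b.txt): modified={b.txt, c.txt} staged={b.txt}
After op 5 (modify a.txt): modified={a.txt, b.txt, c.txt} staged={b.txt}
After op 6 (git commit): modified={a.txt, b.txt, c.txt} staged={none}
After op 7 (git add a.txt): modified={b.txt, c.txt} staged={a.txt}
After op 8 (modify a.txt): modified={a.txt, b.txt, c.txt} staged={a.txt}
After op 9 (git reset a.txt): modified={a.txt, b.txt, c.txt} staged={none}
After op 10 (git add a.txt): modified={b.txt, c.txt} staged={a.txt}
After op 11 (modify a.txt): modified={a.txt, b.txt, c.txt} staged={a.txt}
After op 12 (git commit): modified={a.txt, b.txt, c.txt} staged={none}
After op 13 (git add c.txt): modified={a.txt, b.txt} staged={c.txt}
After op 14 (modify c.txt): modified={a.txt, b.txt, c.txt} staged={c.txt}
After op 15 (git add a.txt): modified={b.txt, c.txt} staged={a.txt, c.txt}
Final staged set: {a.txt, c.txt} -> count=2

Answer: 2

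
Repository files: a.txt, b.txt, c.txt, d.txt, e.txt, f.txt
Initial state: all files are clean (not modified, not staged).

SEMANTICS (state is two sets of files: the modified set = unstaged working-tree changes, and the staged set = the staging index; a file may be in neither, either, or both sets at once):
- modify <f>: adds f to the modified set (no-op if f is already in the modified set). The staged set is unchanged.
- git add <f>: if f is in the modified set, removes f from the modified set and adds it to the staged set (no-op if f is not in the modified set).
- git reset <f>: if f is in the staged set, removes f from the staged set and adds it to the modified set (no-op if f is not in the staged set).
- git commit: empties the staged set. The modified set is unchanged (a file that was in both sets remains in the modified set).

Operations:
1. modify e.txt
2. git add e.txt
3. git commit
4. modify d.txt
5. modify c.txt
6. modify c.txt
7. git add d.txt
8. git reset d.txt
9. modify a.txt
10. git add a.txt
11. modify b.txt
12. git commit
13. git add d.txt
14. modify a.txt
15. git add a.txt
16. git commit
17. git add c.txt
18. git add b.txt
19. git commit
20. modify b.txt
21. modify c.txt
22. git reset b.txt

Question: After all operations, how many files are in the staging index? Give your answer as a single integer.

Answer: 0

Derivation:
After op 1 (modify e.txt): modified={e.txt} staged={none}
After op 2 (git add e.txt): modified={none} staged={e.txt}
After op 3 (git commit): modified={none} staged={none}
After op 4 (modify d.txt): modified={d.txt} staged={none}
After op 5 (modify c.txt): modified={c.txt, d.txt} staged={none}
After op 6 (modify c.txt): modified={c.txt, d.txt} staged={none}
After op 7 (git add d.txt): modified={c.txt} staged={d.txt}
After op 8 (git reset d.txt): modified={c.txt, d.txt} staged={none}
After op 9 (modify a.txt): modified={a.txt, c.txt, d.txt} staged={none}
After op 10 (git add a.txt): modified={c.txt, d.txt} staged={a.txt}
After op 11 (modify b.txt): modified={b.txt, c.txt, d.txt} staged={a.txt}
After op 12 (git commit): modified={b.txt, c.txt, d.txt} staged={none}
After op 13 (git add d.txt): modified={b.txt, c.txt} staged={d.txt}
After op 14 (modify a.txt): modified={a.txt, b.txt, c.txt} staged={d.txt}
After op 15 (git add a.txt): modified={b.txt, c.txt} staged={a.txt, d.txt}
After op 16 (git commit): modified={b.txt, c.txt} staged={none}
After op 17 (git add c.txt): modified={b.txt} staged={c.txt}
After op 18 (git add b.txt): modified={none} staged={b.txt, c.txt}
After op 19 (git commit): modified={none} staged={none}
After op 20 (modify b.txt): modified={b.txt} staged={none}
After op 21 (modify c.txt): modified={b.txt, c.txt} staged={none}
After op 22 (git reset b.txt): modified={b.txt, c.txt} staged={none}
Final staged set: {none} -> count=0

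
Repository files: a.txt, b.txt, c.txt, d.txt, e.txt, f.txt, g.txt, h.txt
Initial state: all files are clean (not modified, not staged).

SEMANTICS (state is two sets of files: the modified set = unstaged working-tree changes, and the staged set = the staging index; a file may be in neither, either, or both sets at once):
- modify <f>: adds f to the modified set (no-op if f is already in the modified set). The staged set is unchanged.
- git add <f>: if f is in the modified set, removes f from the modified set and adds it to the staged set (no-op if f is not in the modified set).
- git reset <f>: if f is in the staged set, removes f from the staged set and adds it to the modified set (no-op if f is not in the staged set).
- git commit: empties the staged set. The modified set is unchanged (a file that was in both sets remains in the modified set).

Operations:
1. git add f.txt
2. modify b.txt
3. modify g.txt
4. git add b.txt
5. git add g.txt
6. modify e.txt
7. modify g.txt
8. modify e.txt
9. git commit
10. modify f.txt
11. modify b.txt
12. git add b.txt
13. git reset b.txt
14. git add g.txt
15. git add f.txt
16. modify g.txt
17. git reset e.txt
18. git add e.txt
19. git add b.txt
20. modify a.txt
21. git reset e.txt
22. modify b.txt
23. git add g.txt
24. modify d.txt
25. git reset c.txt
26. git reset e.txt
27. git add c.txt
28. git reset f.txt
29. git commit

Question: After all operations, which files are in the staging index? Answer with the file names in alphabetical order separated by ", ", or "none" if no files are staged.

Answer: none

Derivation:
After op 1 (git add f.txt): modified={none} staged={none}
After op 2 (modify b.txt): modified={b.txt} staged={none}
After op 3 (modify g.txt): modified={b.txt, g.txt} staged={none}
After op 4 (git add b.txt): modified={g.txt} staged={b.txt}
After op 5 (git add g.txt): modified={none} staged={b.txt, g.txt}
After op 6 (modify e.txt): modified={e.txt} staged={b.txt, g.txt}
After op 7 (modify g.txt): modified={e.txt, g.txt} staged={b.txt, g.txt}
After op 8 (modify e.txt): modified={e.txt, g.txt} staged={b.txt, g.txt}
After op 9 (git commit): modified={e.txt, g.txt} staged={none}
After op 10 (modify f.txt): modified={e.txt, f.txt, g.txt} staged={none}
After op 11 (modify b.txt): modified={b.txt, e.txt, f.txt, g.txt} staged={none}
After op 12 (git add b.txt): modified={e.txt, f.txt, g.txt} staged={b.txt}
After op 13 (git reset b.txt): modified={b.txt, e.txt, f.txt, g.txt} staged={none}
After op 14 (git add g.txt): modified={b.txt, e.txt, f.txt} staged={g.txt}
After op 15 (git add f.txt): modified={b.txt, e.txt} staged={f.txt, g.txt}
After op 16 (modify g.txt): modified={b.txt, e.txt, g.txt} staged={f.txt, g.txt}
After op 17 (git reset e.txt): modified={b.txt, e.txt, g.txt} staged={f.txt, g.txt}
After op 18 (git add e.txt): modified={b.txt, g.txt} staged={e.txt, f.txt, g.txt}
After op 19 (git add b.txt): modified={g.txt} staged={b.txt, e.txt, f.txt, g.txt}
After op 20 (modify a.txt): modified={a.txt, g.txt} staged={b.txt, e.txt, f.txt, g.txt}
After op 21 (git reset e.txt): modified={a.txt, e.txt, g.txt} staged={b.txt, f.txt, g.txt}
After op 22 (modify b.txt): modified={a.txt, b.txt, e.txt, g.txt} staged={b.txt, f.txt, g.txt}
After op 23 (git add g.txt): modified={a.txt, b.txt, e.txt} staged={b.txt, f.txt, g.txt}
After op 24 (modify d.txt): modified={a.txt, b.txt, d.txt, e.txt} staged={b.txt, f.txt, g.txt}
After op 25 (git reset c.txt): modified={a.txt, b.txt, d.txt, e.txt} staged={b.txt, f.txt, g.txt}
After op 26 (git reset e.txt): modified={a.txt, b.txt, d.txt, e.txt} staged={b.txt, f.txt, g.txt}
After op 27 (git add c.txt): modified={a.txt, b.txt, d.txt, e.txt} staged={b.txt, f.txt, g.txt}
After op 28 (git reset f.txt): modified={a.txt, b.txt, d.txt, e.txt, f.txt} staged={b.txt, g.txt}
After op 29 (git commit): modified={a.txt, b.txt, d.txt, e.txt, f.txt} staged={none}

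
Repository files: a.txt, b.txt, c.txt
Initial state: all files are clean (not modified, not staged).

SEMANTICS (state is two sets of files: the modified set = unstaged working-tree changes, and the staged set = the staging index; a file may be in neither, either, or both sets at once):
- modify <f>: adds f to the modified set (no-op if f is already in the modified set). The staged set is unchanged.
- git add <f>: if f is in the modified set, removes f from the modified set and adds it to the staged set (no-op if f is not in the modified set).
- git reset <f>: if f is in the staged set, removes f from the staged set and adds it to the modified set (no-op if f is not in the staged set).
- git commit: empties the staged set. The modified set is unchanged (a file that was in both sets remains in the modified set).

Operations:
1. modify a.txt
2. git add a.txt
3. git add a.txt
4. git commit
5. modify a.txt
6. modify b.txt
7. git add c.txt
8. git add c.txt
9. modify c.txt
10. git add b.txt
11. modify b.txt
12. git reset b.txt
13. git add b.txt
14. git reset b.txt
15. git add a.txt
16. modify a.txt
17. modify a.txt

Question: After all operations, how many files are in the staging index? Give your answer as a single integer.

After op 1 (modify a.txt): modified={a.txt} staged={none}
After op 2 (git add a.txt): modified={none} staged={a.txt}
After op 3 (git add a.txt): modified={none} staged={a.txt}
After op 4 (git commit): modified={none} staged={none}
After op 5 (modify a.txt): modified={a.txt} staged={none}
After op 6 (modify b.txt): modified={a.txt, b.txt} staged={none}
After op 7 (git add c.txt): modified={a.txt, b.txt} staged={none}
After op 8 (git add c.txt): modified={a.txt, b.txt} staged={none}
After op 9 (modify c.txt): modified={a.txt, b.txt, c.txt} staged={none}
After op 10 (git add b.txt): modified={a.txt, c.txt} staged={b.txt}
After op 11 (modify b.txt): modified={a.txt, b.txt, c.txt} staged={b.txt}
After op 12 (git reset b.txt): modified={a.txt, b.txt, c.txt} staged={none}
After op 13 (git add b.txt): modified={a.txt, c.txt} staged={b.txt}
After op 14 (git reset b.txt): modified={a.txt, b.txt, c.txt} staged={none}
After op 15 (git add a.txt): modified={b.txt, c.txt} staged={a.txt}
After op 16 (modify a.txt): modified={a.txt, b.txt, c.txt} staged={a.txt}
After op 17 (modify a.txt): modified={a.txt, b.txt, c.txt} staged={a.txt}
Final staged set: {a.txt} -> count=1

Answer: 1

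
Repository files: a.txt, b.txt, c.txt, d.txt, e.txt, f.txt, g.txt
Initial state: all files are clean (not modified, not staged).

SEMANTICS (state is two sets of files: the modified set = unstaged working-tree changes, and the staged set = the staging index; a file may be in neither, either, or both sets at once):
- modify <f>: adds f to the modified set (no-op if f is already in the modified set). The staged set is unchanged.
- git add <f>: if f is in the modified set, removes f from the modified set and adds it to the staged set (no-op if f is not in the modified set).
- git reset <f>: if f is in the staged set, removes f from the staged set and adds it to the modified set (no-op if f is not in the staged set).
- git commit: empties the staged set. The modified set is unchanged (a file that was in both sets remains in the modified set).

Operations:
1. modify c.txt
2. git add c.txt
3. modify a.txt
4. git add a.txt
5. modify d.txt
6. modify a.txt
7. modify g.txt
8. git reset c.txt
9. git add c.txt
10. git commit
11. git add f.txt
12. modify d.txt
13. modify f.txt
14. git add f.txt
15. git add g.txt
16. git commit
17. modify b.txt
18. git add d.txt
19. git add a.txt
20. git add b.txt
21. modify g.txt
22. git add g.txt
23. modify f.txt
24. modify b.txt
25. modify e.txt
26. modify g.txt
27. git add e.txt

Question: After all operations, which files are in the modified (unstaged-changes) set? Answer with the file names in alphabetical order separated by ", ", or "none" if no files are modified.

Answer: b.txt, f.txt, g.txt

Derivation:
After op 1 (modify c.txt): modified={c.txt} staged={none}
After op 2 (git add c.txt): modified={none} staged={c.txt}
After op 3 (modify a.txt): modified={a.txt} staged={c.txt}
After op 4 (git add a.txt): modified={none} staged={a.txt, c.txt}
After op 5 (modify d.txt): modified={d.txt} staged={a.txt, c.txt}
After op 6 (modify a.txt): modified={a.txt, d.txt} staged={a.txt, c.txt}
After op 7 (modify g.txt): modified={a.txt, d.txt, g.txt} staged={a.txt, c.txt}
After op 8 (git reset c.txt): modified={a.txt, c.txt, d.txt, g.txt} staged={a.txt}
After op 9 (git add c.txt): modified={a.txt, d.txt, g.txt} staged={a.txt, c.txt}
After op 10 (git commit): modified={a.txt, d.txt, g.txt} staged={none}
After op 11 (git add f.txt): modified={a.txt, d.txt, g.txt} staged={none}
After op 12 (modify d.txt): modified={a.txt, d.txt, g.txt} staged={none}
After op 13 (modify f.txt): modified={a.txt, d.txt, f.txt, g.txt} staged={none}
After op 14 (git add f.txt): modified={a.txt, d.txt, g.txt} staged={f.txt}
After op 15 (git add g.txt): modified={a.txt, d.txt} staged={f.txt, g.txt}
After op 16 (git commit): modified={a.txt, d.txt} staged={none}
After op 17 (modify b.txt): modified={a.txt, b.txt, d.txt} staged={none}
After op 18 (git add d.txt): modified={a.txt, b.txt} staged={d.txt}
After op 19 (git add a.txt): modified={b.txt} staged={a.txt, d.txt}
After op 20 (git add b.txt): modified={none} staged={a.txt, b.txt, d.txt}
After op 21 (modify g.txt): modified={g.txt} staged={a.txt, b.txt, d.txt}
After op 22 (git add g.txt): modified={none} staged={a.txt, b.txt, d.txt, g.txt}
After op 23 (modify f.txt): modified={f.txt} staged={a.txt, b.txt, d.txt, g.txt}
After op 24 (modify b.txt): modified={b.txt, f.txt} staged={a.txt, b.txt, d.txt, g.txt}
After op 25 (modify e.txt): modified={b.txt, e.txt, f.txt} staged={a.txt, b.txt, d.txt, g.txt}
After op 26 (modify g.txt): modified={b.txt, e.txt, f.txt, g.txt} staged={a.txt, b.txt, d.txt, g.txt}
After op 27 (git add e.txt): modified={b.txt, f.txt, g.txt} staged={a.txt, b.txt, d.txt, e.txt, g.txt}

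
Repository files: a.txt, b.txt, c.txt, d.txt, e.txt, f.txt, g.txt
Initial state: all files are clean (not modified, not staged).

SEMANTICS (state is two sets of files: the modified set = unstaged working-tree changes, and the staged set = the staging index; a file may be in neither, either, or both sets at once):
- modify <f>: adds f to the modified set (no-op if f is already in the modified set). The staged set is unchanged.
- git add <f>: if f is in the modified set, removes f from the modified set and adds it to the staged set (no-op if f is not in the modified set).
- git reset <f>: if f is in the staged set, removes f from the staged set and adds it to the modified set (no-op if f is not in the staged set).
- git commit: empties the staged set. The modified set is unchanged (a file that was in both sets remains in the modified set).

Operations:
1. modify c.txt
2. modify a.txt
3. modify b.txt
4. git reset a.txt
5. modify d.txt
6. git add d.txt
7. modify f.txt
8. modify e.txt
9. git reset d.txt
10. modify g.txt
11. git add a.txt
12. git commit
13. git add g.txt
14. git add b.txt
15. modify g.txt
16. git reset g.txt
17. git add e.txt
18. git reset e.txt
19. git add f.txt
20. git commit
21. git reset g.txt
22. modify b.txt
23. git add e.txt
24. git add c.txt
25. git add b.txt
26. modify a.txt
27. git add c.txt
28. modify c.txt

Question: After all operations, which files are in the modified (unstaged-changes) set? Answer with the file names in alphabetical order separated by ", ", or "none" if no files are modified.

Answer: a.txt, c.txt, d.txt, g.txt

Derivation:
After op 1 (modify c.txt): modified={c.txt} staged={none}
After op 2 (modify a.txt): modified={a.txt, c.txt} staged={none}
After op 3 (modify b.txt): modified={a.txt, b.txt, c.txt} staged={none}
After op 4 (git reset a.txt): modified={a.txt, b.txt, c.txt} staged={none}
After op 5 (modify d.txt): modified={a.txt, b.txt, c.txt, d.txt} staged={none}
After op 6 (git add d.txt): modified={a.txt, b.txt, c.txt} staged={d.txt}
After op 7 (modify f.txt): modified={a.txt, b.txt, c.txt, f.txt} staged={d.txt}
After op 8 (modify e.txt): modified={a.txt, b.txt, c.txt, e.txt, f.txt} staged={d.txt}
After op 9 (git reset d.txt): modified={a.txt, b.txt, c.txt, d.txt, e.txt, f.txt} staged={none}
After op 10 (modify g.txt): modified={a.txt, b.txt, c.txt, d.txt, e.txt, f.txt, g.txt} staged={none}
After op 11 (git add a.txt): modified={b.txt, c.txt, d.txt, e.txt, f.txt, g.txt} staged={a.txt}
After op 12 (git commit): modified={b.txt, c.txt, d.txt, e.txt, f.txt, g.txt} staged={none}
After op 13 (git add g.txt): modified={b.txt, c.txt, d.txt, e.txt, f.txt} staged={g.txt}
After op 14 (git add b.txt): modified={c.txt, d.txt, e.txt, f.txt} staged={b.txt, g.txt}
After op 15 (modify g.txt): modified={c.txt, d.txt, e.txt, f.txt, g.txt} staged={b.txt, g.txt}
After op 16 (git reset g.txt): modified={c.txt, d.txt, e.txt, f.txt, g.txt} staged={b.txt}
After op 17 (git add e.txt): modified={c.txt, d.txt, f.txt, g.txt} staged={b.txt, e.txt}
After op 18 (git reset e.txt): modified={c.txt, d.txt, e.txt, f.txt, g.txt} staged={b.txt}
After op 19 (git add f.txt): modified={c.txt, d.txt, e.txt, g.txt} staged={b.txt, f.txt}
After op 20 (git commit): modified={c.txt, d.txt, e.txt, g.txt} staged={none}
After op 21 (git reset g.txt): modified={c.txt, d.txt, e.txt, g.txt} staged={none}
After op 22 (modify b.txt): modified={b.txt, c.txt, d.txt, e.txt, g.txt} staged={none}
After op 23 (git add e.txt): modified={b.txt, c.txt, d.txt, g.txt} staged={e.txt}
After op 24 (git add c.txt): modified={b.txt, d.txt, g.txt} staged={c.txt, e.txt}
After op 25 (git add b.txt): modified={d.txt, g.txt} staged={b.txt, c.txt, e.txt}
After op 26 (modify a.txt): modified={a.txt, d.txt, g.txt} staged={b.txt, c.txt, e.txt}
After op 27 (git add c.txt): modified={a.txt, d.txt, g.txt} staged={b.txt, c.txt, e.txt}
After op 28 (modify c.txt): modified={a.txt, c.txt, d.txt, g.txt} staged={b.txt, c.txt, e.txt}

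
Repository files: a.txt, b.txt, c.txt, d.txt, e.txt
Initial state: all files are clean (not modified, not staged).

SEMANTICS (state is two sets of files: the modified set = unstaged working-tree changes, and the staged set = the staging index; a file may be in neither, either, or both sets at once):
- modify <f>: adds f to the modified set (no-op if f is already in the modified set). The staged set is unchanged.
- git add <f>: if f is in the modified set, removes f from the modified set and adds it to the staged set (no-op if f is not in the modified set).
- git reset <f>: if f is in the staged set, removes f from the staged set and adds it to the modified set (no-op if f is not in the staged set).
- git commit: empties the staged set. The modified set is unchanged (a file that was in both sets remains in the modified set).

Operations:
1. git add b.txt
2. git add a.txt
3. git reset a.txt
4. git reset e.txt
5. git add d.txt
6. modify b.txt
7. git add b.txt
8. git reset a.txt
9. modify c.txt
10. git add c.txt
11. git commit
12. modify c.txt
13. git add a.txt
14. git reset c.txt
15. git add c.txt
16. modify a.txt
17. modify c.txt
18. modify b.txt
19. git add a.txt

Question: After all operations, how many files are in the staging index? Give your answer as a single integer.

Answer: 2

Derivation:
After op 1 (git add b.txt): modified={none} staged={none}
After op 2 (git add a.txt): modified={none} staged={none}
After op 3 (git reset a.txt): modified={none} staged={none}
After op 4 (git reset e.txt): modified={none} staged={none}
After op 5 (git add d.txt): modified={none} staged={none}
After op 6 (modify b.txt): modified={b.txt} staged={none}
After op 7 (git add b.txt): modified={none} staged={b.txt}
After op 8 (git reset a.txt): modified={none} staged={b.txt}
After op 9 (modify c.txt): modified={c.txt} staged={b.txt}
After op 10 (git add c.txt): modified={none} staged={b.txt, c.txt}
After op 11 (git commit): modified={none} staged={none}
After op 12 (modify c.txt): modified={c.txt} staged={none}
After op 13 (git add a.txt): modified={c.txt} staged={none}
After op 14 (git reset c.txt): modified={c.txt} staged={none}
After op 15 (git add c.txt): modified={none} staged={c.txt}
After op 16 (modify a.txt): modified={a.txt} staged={c.txt}
After op 17 (modify c.txt): modified={a.txt, c.txt} staged={c.txt}
After op 18 (modify b.txt): modified={a.txt, b.txt, c.txt} staged={c.txt}
After op 19 (git add a.txt): modified={b.txt, c.txt} staged={a.txt, c.txt}
Final staged set: {a.txt, c.txt} -> count=2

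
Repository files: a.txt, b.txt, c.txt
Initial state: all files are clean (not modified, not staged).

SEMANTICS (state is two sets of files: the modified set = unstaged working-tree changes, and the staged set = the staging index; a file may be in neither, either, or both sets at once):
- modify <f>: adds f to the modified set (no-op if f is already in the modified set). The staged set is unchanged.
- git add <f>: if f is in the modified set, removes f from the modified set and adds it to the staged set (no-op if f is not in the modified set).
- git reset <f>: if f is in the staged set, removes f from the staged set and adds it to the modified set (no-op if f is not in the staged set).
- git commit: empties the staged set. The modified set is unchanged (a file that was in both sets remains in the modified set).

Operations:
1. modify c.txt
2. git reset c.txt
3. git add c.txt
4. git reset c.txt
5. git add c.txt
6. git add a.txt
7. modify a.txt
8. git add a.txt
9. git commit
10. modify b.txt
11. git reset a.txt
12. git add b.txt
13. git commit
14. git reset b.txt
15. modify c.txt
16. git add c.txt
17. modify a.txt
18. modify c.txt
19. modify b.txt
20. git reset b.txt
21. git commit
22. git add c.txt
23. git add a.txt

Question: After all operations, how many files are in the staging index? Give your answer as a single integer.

After op 1 (modify c.txt): modified={c.txt} staged={none}
After op 2 (git reset c.txt): modified={c.txt} staged={none}
After op 3 (git add c.txt): modified={none} staged={c.txt}
After op 4 (git reset c.txt): modified={c.txt} staged={none}
After op 5 (git add c.txt): modified={none} staged={c.txt}
After op 6 (git add a.txt): modified={none} staged={c.txt}
After op 7 (modify a.txt): modified={a.txt} staged={c.txt}
After op 8 (git add a.txt): modified={none} staged={a.txt, c.txt}
After op 9 (git commit): modified={none} staged={none}
After op 10 (modify b.txt): modified={b.txt} staged={none}
After op 11 (git reset a.txt): modified={b.txt} staged={none}
After op 12 (git add b.txt): modified={none} staged={b.txt}
After op 13 (git commit): modified={none} staged={none}
After op 14 (git reset b.txt): modified={none} staged={none}
After op 15 (modify c.txt): modified={c.txt} staged={none}
After op 16 (git add c.txt): modified={none} staged={c.txt}
After op 17 (modify a.txt): modified={a.txt} staged={c.txt}
After op 18 (modify c.txt): modified={a.txt, c.txt} staged={c.txt}
After op 19 (modify b.txt): modified={a.txt, b.txt, c.txt} staged={c.txt}
After op 20 (git reset b.txt): modified={a.txt, b.txt, c.txt} staged={c.txt}
After op 21 (git commit): modified={a.txt, b.txt, c.txt} staged={none}
After op 22 (git add c.txt): modified={a.txt, b.txt} staged={c.txt}
After op 23 (git add a.txt): modified={b.txt} staged={a.txt, c.txt}
Final staged set: {a.txt, c.txt} -> count=2

Answer: 2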